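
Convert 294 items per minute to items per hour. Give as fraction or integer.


Converting from per minute to per hour
Rate = 294 items per minute
Multiply by 60: 294 * 60
= 17640 items per hour

17640


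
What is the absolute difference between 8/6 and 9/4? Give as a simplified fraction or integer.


Simplify: 8/6 = 4/3 and 9/4 = 9/4
Find common denominator: LCD = 12
Convert: 16/12 and 27/12
Difference = |16 - 27|/12 = 11/12
Simplified = 11/12

11/12


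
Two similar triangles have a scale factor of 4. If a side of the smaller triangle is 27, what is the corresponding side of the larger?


Similar triangles have proportional sides
Scale factor = 4
Smaller side = 27
Corresponding larger side = 27 * 4
= 108

108


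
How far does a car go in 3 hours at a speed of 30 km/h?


Using distance = speed * time
Speed = 30 km/h
Time = 3 hours
Distance = 30 * 3
= 90 km

90


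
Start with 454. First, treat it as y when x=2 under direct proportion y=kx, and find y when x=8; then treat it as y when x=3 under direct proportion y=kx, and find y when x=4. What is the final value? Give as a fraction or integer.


Start with 454.
Step 1: Direct prop: k = (454)/2; new y = k*8 = 454*8/2 = 1816
Step 2: Direct prop: k = (1816)/3; new y = k*4 = 1816*4/3 = 7264/3
Final result = 7264/3

7264/3


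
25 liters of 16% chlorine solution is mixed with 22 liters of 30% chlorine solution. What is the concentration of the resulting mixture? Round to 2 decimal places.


Solute in mixture 1 = 16% of 25 L = 25*16/100 = 4 L
Solute in mixture 2 = 30% of 22 L = 22*30/100 = 33/5 L
Total solute = 4 + 33/5 = 53/5 L
Total volume = 25 + 22 = 47 L
Final concentration = 53/5/47 * 100 = 22.55%

22.55


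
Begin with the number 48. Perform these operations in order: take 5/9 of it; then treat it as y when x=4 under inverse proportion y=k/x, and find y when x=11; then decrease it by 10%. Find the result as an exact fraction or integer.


Start with 48.
Step 1: Take 5/9: 48 * 5/9 = 80/3
Step 2: Inverse prop: k = (80/3)*4; new y = k/11 = 80/3*4/11 = 320/33
Step 3: Decrease by 10%: 320/33 * 90/100 = 96/11
Final result = 96/11

96/11


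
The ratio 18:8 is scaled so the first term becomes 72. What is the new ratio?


Original ratio: 18:8
First term target: 72
Scale factor = 72 / 18 = 4
Multiply second term: 8 * 4 = 32
Equivalent ratio = 72:32

72:32


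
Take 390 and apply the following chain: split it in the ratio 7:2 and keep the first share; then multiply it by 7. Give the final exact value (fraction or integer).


Start with 390.
Step 1: Split 7:2, first share = 390 * 7/9 = 910/3
Step 2: Multiply by 7: 910/3 * 7 = 6370/3
Final result = 6370/3

6370/3


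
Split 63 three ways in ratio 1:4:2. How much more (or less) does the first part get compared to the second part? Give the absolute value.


Total parts = 1 + 4 + 2 = 7
Value per part = 63 / 7 = 9
Shares: 1*9=9, 4*9=36, 2*9=18
First share = 9, second share = 36
Difference = |9 - 36| = 27

27


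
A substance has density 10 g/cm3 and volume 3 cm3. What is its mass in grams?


Using mass = density * volume
Density = 10 g/cm3
Volume = 3 cm3
Mass = 10 * 3
= 30 g

30


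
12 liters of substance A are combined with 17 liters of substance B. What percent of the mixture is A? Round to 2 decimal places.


Volume of A = 12 L
Volume of B = 17 L
Total volume = 12 + 17 = 29 L
Percentage of A = (12/29) * 100
= 41.38%

41.38


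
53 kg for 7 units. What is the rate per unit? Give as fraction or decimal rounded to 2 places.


Total kg = 53
Number of units = 7
Unit rate = 53 / 7
= 7.57 kg per unit

7.57


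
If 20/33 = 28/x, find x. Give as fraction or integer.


Setting up: 20/33 = 28/x
Cross multiply: 20 * x = 33 * 28
20x = 924
x = 924/20
x = 231/5

231/5


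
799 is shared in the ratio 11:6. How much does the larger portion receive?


Total parts = 11 + 6 = 17
Value per part = 799 / 17 = 47
First share = 11 * 47 = 517
Second share = 6 * 47 = 282
Larger share = 517

517


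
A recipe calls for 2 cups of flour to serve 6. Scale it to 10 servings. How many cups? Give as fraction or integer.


Original: 2 cups for 6 servings
Target servings = 10
Scaling factor = 10/6
New amount = 2 * 10/6
= 20/6
= 10/3 cups

10/3


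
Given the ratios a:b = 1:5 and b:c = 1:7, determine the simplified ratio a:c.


Given a:b = 1:5 and b:c = 1:7
Make b consistent. Multiply first ratio by 1: a:b = 1:5
Multiply second ratio by 5: b:c = 5:35
Now b = 5 in both, so a:b:c = 1:5:35
Therefore a:c = 1:35
Simplify by GCD: a:c = 1:35

1:35


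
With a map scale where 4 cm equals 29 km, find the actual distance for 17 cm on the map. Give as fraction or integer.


Map scale: 4 cm = 29 km
Measured distance on map = 17 cm
Set up proportion: 17 * 29 / 4
= 493 / 4
= 493/4 km

493/4


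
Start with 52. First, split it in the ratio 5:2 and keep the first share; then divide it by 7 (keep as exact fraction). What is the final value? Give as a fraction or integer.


Start with 52.
Step 1: Split 5:2, first share = 52 * 5/7 = 260/7
Step 2: Divide by 7: 260/7 / 7 = 260/49
Final result = 260/49

260/49


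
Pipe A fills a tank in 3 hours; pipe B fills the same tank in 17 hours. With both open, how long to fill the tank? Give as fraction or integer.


Rate of A = 1/3 job per hour
Rate of B = 1/17 job per hour
Combined rate = 1/3 + 1/17
Find common denominator: (17 + 3)/(3*17) = 20/51
Combined rate = 20/51 job per hour
Time together = 1 / (20/51) = 51/20 hours

51/20


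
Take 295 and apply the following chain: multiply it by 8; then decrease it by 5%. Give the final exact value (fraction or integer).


Start with 295.
Step 1: Multiply by 8: 295 * 8 = 2360
Step 2: Decrease by 5%: 2360 * 95/100 = 2242
Final result = 2242

2242


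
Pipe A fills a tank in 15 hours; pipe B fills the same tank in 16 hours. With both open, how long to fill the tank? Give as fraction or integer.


Rate of A = 1/15 job per hour
Rate of B = 1/16 job per hour
Combined rate = 1/15 + 1/16
Find common denominator: (16 + 15)/(15*16) = 31/240
Combined rate = 31/240 job per hour
Time together = 1 / (31/240) = 240/31 hours

240/31


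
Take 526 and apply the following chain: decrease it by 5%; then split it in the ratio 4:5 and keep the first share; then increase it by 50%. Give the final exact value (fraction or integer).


Start with 526.
Step 1: Decrease by 5%: 526 * 95/100 = 4997/10
Step 2: Split 4:5, first share = 4997/10 * 4/9 = 9994/45
Step 3: Increase by 50%: 9994/45 * 150/100 = 4997/15
Final result = 4997/15

4997/15


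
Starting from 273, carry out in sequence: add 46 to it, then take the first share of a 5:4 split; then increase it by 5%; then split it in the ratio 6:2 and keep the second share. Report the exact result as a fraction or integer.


Start with 273.
Step 1: Add 46: 273+46=319; split 5:4 first = 319*5/9 = 1595/9
Step 2: Increase by 5%: 1595/9 * 105/100 = 2233/12
Step 3: Split 6:2, second share = 2233/12 * 2/8 = 2233/48
Final result = 2233/48

2233/48


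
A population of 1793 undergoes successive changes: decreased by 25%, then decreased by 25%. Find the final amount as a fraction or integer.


Start: 1793
Step 1: decrease by 25% => multiply by 75/100
  1793 * 75/100 = 5379/4
Step 2: decrease by 25% => multiply by 75/100
  5379/4 * 75/100 = 16137/16
Final value = 16137/16

16137/16


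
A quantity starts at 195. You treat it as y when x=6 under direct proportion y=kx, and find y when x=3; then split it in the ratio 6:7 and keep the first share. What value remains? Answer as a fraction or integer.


Start with 195.
Step 1: Direct prop: k = (195)/6; new y = k*3 = 195*3/6 = 195/2
Step 2: Split 6:7, first share = 195/2 * 6/13 = 45
Final result = 45

45


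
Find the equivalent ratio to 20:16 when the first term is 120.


Original ratio: 20:16
First term target: 120
Scale factor = 120 / 20 = 6
Multiply second term: 16 * 6 = 96
Equivalent ratio = 120:96

120:96


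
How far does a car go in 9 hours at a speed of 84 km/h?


Using distance = speed * time
Speed = 84 km/h
Time = 9 hours
Distance = 84 * 9
= 756 km

756


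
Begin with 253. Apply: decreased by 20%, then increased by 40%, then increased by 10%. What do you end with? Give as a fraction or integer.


Start: 253
Step 1: decrease by 20% => multiply by 80/100
  253 * 80/100 = 1012/5
Step 2: increase by 40% => multiply by 140/100
  1012/5 * 140/100 = 7084/25
Step 3: increase by 10% => multiply by 110/100
  7084/25 * 110/100 = 38962/125
Final value = 38962/125

38962/125


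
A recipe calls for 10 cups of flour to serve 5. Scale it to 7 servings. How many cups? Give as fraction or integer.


Original: 10 cups for 5 servings
Target servings = 7
Scaling factor = 7/5
New amount = 10 * 7/5
= 70/5
= 14 cups

14


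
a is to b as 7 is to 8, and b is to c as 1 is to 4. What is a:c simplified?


Given a:b = 7:8 and b:c = 1:4
Make b consistent. Multiply first ratio by 1: a:b = 7:8
Multiply second ratio by 8: b:c = 8:32
Now b = 8 in both, so a:b:c = 7:8:32
Therefore a:c = 7:32
Simplify by GCD: a:c = 7:32

7:32


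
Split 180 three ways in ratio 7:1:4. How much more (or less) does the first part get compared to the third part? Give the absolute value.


Total parts = 7 + 1 + 4 = 12
Value per part = 180 / 12 = 15
Shares: 7*15=105, 1*15=15, 4*15=60
First share = 105, third share = 60
Difference = |105 - 60| = 45

45


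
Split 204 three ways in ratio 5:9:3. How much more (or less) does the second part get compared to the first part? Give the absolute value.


Total parts = 5 + 9 + 3 = 17
Value per part = 204 / 17 = 12
Shares: 5*12=60, 9*12=108, 3*12=36
Second share = 108, first share = 60
Difference = |108 - 60| = 48

48


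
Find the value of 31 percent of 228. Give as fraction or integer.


Compute 31% of 228
Convert percentage: 31% = 31/100
Multiply: 228 * 31/100
= 7068/100
= 1767/25

1767/25


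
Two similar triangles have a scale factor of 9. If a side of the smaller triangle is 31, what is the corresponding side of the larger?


Similar triangles have proportional sides
Scale factor = 9
Smaller side = 31
Corresponding larger side = 31 * 9
= 279

279


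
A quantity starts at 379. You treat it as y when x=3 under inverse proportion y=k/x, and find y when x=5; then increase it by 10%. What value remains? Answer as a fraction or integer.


Start with 379.
Step 1: Inverse prop: k = (379)*3; new y = k/5 = 379*3/5 = 1137/5
Step 2: Increase by 10%: 1137/5 * 110/100 = 12507/50
Final result = 12507/50

12507/50


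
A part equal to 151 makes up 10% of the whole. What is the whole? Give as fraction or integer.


Given: 151 is 10% of the whole
Set up: 151 = 10/100 * whole
whole = 151 * 100 / 10
whole = 15100 / 10
whole = 1510

1510


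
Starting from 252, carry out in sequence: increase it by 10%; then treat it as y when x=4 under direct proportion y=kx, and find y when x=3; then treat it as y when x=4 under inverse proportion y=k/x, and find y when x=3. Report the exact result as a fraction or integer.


Start with 252.
Step 1: Increase by 10%: 252 * 110/100 = 1386/5
Step 2: Direct prop: k = (1386/5)/4; new y = k*3 = 1386/5*3/4 = 2079/10
Step 3: Inverse prop: k = (2079/10)*4; new y = k/3 = 2079/10*4/3 = 1386/5
Final result = 1386/5

1386/5


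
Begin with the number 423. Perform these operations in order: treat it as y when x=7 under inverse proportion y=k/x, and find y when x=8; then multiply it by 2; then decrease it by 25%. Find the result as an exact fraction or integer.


Start with 423.
Step 1: Inverse prop: k = (423)*7; new y = k/8 = 423*7/8 = 2961/8
Step 2: Multiply by 2: 2961/8 * 2 = 2961/4
Step 3: Decrease by 25%: 2961/4 * 75/100 = 8883/16
Final result = 8883/16

8883/16


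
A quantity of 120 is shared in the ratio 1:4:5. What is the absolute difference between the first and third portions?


Total parts = 1 + 4 + 5 = 10
Value per part = 120 / 10 = 12
Shares: 1*12=12, 4*12=48, 5*12=60
First share = 12, third share = 60
Difference = |12 - 60| = 48

48


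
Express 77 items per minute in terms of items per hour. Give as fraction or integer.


Converting from per minute to per hour
Rate = 77 items per minute
Multiply by 60: 77 * 60
= 4620 items per hour

4620


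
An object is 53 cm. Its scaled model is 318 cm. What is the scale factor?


Original length = 53 cm
Scaled length = 318 cm
Scale factor = 318 / 53
= 6

6


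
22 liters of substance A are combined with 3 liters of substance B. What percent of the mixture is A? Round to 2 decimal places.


Volume of A = 22 L
Volume of B = 3 L
Total volume = 22 + 3 = 25 L
Percentage of A = (22/25) * 100
= 88.00%

88.00


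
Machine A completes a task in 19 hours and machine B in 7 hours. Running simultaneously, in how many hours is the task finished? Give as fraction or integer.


Rate of A = 1/19 job per hour
Rate of B = 1/7 job per hour
Combined rate = 1/19 + 1/7
Find common denominator: (7 + 19)/(19*7) = 26/133
Combined rate = 26/133 job per hour
Time together = 1 / (26/133) = 133/26 hours

133/26


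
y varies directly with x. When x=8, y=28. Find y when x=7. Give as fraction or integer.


Direct proportion: y = kx
Find k: k = 28/8 = 7/2
Compute y at x=7: y = 7/2 * 7
y = 49/2

49/2


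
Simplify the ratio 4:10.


Find GCD(4, 10)
GCD = 2
Divide both by 2: 4/2 = 2, 10/2 = 5
Simplified ratio = 2:5

2:5


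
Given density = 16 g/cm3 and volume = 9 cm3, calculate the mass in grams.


Using mass = density * volume
Density = 16 g/cm3
Volume = 9 cm3
Mass = 16 * 9
= 144 g

144


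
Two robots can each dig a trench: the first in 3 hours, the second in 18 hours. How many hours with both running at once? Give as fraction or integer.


Rate of A = 1/3 job per hour
Rate of B = 1/18 job per hour
Combined rate = 1/3 + 1/18
Find common denominator: (18 + 3)/(3*18) = 21/54
Combined rate = 7/18 job per hour
Time together = 1 / (7/18) = 18/7 hours

18/7


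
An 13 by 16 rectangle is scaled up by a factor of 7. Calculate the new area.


Original dimensions: 13 x 16
Enlargement factor = 7
New width = 13 * 7 = 91
New height = 16 * 7 = 112
New area = 91 * 112 = 10192

10192


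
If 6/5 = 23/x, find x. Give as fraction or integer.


Setting up: 6/5 = 23/x
Cross multiply: 6 * x = 5 * 23
6x = 115
x = 115/6
x = 115/6

115/6


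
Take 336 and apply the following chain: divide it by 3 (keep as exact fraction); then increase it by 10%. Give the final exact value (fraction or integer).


Start with 336.
Step 1: Divide by 3: 336 / 3 = 112
Step 2: Increase by 10%: 112 * 110/100 = 616/5
Final result = 616/5

616/5


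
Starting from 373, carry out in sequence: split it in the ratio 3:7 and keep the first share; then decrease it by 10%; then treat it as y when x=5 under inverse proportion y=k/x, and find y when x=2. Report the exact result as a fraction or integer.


Start with 373.
Step 1: Split 3:7, first share = 373 * 3/10 = 1119/10
Step 2: Decrease by 10%: 1119/10 * 90/100 = 10071/100
Step 3: Inverse prop: k = (10071/100)*5; new y = k/2 = 10071/100*5/2 = 10071/40
Final result = 10071/40

10071/40


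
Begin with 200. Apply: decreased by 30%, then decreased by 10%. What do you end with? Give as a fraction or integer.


Start: 200
Step 1: decrease by 30% => multiply by 70/100
  200 * 70/100 = 140
Step 2: decrease by 10% => multiply by 90/100
  140 * 90/100 = 126
Final value = 126

126


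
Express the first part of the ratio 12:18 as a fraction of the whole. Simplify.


Total parts = 12 + 18 = 30
First part fraction = 12/30
Simplify: 12/30 = 2/5

2/5


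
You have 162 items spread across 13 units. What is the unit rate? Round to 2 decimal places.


Total items = 162
Number of units = 13
Unit rate = 162 / 13
= 12.46 items per unit

12.46


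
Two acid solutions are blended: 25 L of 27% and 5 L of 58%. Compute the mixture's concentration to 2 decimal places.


Solute in mixture 1 = 27% of 25 L = 25*27/100 = 27/4 L
Solute in mixture 2 = 58% of 5 L = 5*58/100 = 29/10 L
Total solute = 27/4 + 29/10 = 193/20 L
Total volume = 25 + 5 = 30 L
Final concentration = 193/20/30 * 100 = 32.17%

32.17


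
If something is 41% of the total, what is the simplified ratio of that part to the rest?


Part = 41%, Remainder = 59%
Ratio = 41:59
GCD(41, 59) = 1
Simplify: 41:59 = 41:59

41:59


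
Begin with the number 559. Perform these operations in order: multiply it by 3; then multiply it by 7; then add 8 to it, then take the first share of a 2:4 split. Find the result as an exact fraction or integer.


Start with 559.
Step 1: Multiply by 3: 559 * 3 = 1677
Step 2: Multiply by 7: 1677 * 7 = 11739
Step 3: Add 8: 11739+8=11747; split 2:4 first = 11747*2/6 = 11747/3
Final result = 11747/3

11747/3


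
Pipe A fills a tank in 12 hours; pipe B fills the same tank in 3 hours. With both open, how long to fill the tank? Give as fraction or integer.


Rate of A = 1/12 job per hour
Rate of B = 1/3 job per hour
Combined rate = 1/12 + 1/3
Find common denominator: (3 + 12)/(12*3) = 15/36
Combined rate = 5/12 job per hour
Time together = 1 / (5/12) = 12/5 hours

12/5


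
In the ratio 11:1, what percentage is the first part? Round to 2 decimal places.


Total parts = 11 + 1 = 12
First part fraction = 11/12
Percentage = (11/12) * 100
= 0.916667 * 100
= 91.67%

91.67


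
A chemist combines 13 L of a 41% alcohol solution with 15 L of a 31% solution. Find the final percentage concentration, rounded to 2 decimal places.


Solute in mixture 1 = 41% of 13 L = 13*41/100 = 533/100 L
Solute in mixture 2 = 31% of 15 L = 15*31/100 = 93/20 L
Total solute = 533/100 + 93/20 = 499/50 L
Total volume = 13 + 15 = 28 L
Final concentration = 499/50/28 * 100 = 35.64%

35.64


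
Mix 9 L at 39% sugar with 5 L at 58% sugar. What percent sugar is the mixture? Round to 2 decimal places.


Solute in mixture 1 = 39% of 9 L = 9*39/100 = 351/100 L
Solute in mixture 2 = 58% of 5 L = 5*58/100 = 29/10 L
Total solute = 351/100 + 29/10 = 641/100 L
Total volume = 9 + 5 = 14 L
Final concentration = 641/100/14 * 100 = 45.79%

45.79


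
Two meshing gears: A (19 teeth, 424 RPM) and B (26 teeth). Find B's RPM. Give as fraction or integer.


Gear ratio: teeth_A * RPM_A = teeth_B * RPM_B
19 * 424 = 26 * RPM_B
8056 = 26 * RPM_B
RPM_B = 8056 / 26
RPM_B = 4028/13

4028/13


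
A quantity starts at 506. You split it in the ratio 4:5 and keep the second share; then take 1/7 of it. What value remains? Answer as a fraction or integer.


Start with 506.
Step 1: Split 4:5, second share = 506 * 5/9 = 2530/9
Step 2: Take 1/7: 2530/9 * 1/7 = 2530/63
Final result = 2530/63

2530/63


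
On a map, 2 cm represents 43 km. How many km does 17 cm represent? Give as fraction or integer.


Map scale: 2 cm = 43 km
Measured distance on map = 17 cm
Set up proportion: 17 * 43 / 2
= 731 / 2
= 731/2 km

731/2


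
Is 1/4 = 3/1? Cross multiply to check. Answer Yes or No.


Cross multiply to check 1/4 = 3/1
Left cross product: 1 * 1 = 1
Right cross product: 4 * 3 = 12
1 != 12
Not equal, so proportions differ => No

No


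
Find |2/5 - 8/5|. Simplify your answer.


Simplify: 2/5 = 2/5 and 8/5 = 8/5
Find common denominator: LCD = 5
Convert: 2/5 and 8/5
Difference = |2 - 8|/5 = 6/5
Simplified = 6/5

6/5


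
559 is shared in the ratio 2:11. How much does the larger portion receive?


Total parts = 2 + 11 = 13
Value per part = 559 / 13 = 43
First share = 2 * 43 = 86
Second share = 11 * 43 = 473
Larger share = 473

473


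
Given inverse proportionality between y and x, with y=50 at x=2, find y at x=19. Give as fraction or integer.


Inverse proportion: y = k/x
Find k: k = 2 * 50 = 100
Compute y at x=19: y = 100/19
y = 100/19

100/19


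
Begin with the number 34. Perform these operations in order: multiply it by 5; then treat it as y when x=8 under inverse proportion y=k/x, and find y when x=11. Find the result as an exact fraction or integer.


Start with 34.
Step 1: Multiply by 5: 34 * 5 = 170
Step 2: Inverse prop: k = (170)*8; new y = k/11 = 170*8/11 = 1360/11
Final result = 1360/11

1360/11


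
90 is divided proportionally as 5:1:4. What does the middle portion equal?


Ratio = 5:1:4
Total parts = 5 + 1 + 4 = 10
Value per part = 90 / 10 = 9
First share = 5 * 9 = 45
Middle share = 1 * 9 = 9
Third share = 4 * 9 = 36

9


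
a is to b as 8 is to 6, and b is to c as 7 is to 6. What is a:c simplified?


Given a:b = 8:6 and b:c = 7:6
Make b consistent. Multiply first ratio by 7: a:b = 56:42
Multiply second ratio by 6: b:c = 42:36
Now b = 42 in both, so a:b:c = 56:42:36
Therefore a:c = 56:36
Simplify by GCD: a:c = 14:9

14:9


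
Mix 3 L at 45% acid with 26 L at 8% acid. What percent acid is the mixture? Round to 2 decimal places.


Solute in mixture 1 = 45% of 3 L = 3*45/100 = 27/20 L
Solute in mixture 2 = 8% of 26 L = 26*8/100 = 52/25 L
Total solute = 27/20 + 52/25 = 343/100 L
Total volume = 3 + 26 = 29 L
Final concentration = 343/100/29 * 100 = 11.83%

11.83


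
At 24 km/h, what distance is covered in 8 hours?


Using distance = speed * time
Speed = 24 km/h
Time = 8 hours
Distance = 24 * 8
= 192 km

192


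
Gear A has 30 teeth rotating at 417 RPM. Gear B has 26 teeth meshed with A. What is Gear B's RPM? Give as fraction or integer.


Gear ratio: teeth_A * RPM_A = teeth_B * RPM_B
30 * 417 = 26 * RPM_B
12510 = 26 * RPM_B
RPM_B = 12510 / 26
RPM_B = 6255/13

6255/13


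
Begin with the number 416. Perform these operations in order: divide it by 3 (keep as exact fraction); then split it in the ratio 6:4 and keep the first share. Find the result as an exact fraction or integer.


Start with 416.
Step 1: Divide by 3: 416 / 3 = 416/3
Step 2: Split 6:4, first share = 416/3 * 6/10 = 416/5
Final result = 416/5

416/5


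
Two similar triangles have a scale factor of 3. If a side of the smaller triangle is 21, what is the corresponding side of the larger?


Similar triangles have proportional sides
Scale factor = 3
Smaller side = 21
Corresponding larger side = 21 * 3
= 63

63


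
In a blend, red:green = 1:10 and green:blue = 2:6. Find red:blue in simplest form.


Given a:b = 1:10 and b:c = 2:6
Make b consistent. Multiply first ratio by 2: a:b = 2:20
Multiply second ratio by 10: b:c = 20:60
Now b = 20 in both, so a:b:c = 2:20:60
Therefore a:c = 2:60
Simplify by GCD: a:c = 1:30

1:30


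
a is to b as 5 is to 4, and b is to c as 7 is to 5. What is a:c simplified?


Given a:b = 5:4 and b:c = 7:5
Make b consistent. Multiply first ratio by 7: a:b = 35:28
Multiply second ratio by 4: b:c = 28:20
Now b = 28 in both, so a:b:c = 35:28:20
Therefore a:c = 35:20
Simplify by GCD: a:c = 7:4

7:4


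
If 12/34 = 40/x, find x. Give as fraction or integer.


Setting up: 12/34 = 40/x
Cross multiply: 12 * x = 34 * 40
12x = 1360
x = 1360/12
x = 340/3

340/3


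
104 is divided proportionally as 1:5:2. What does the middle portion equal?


Ratio = 1:5:2
Total parts = 1 + 5 + 2 = 8
Value per part = 104 / 8 = 13
First share = 1 * 13 = 13
Middle share = 5 * 13 = 65
Third share = 2 * 13 = 26

65


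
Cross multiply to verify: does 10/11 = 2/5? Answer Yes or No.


Cross multiply to check 10/11 = 2/5
Left cross product: 10 * 5 = 50
Right cross product: 11 * 2 = 22
50 != 22
Not equal, so proportions differ => No

No


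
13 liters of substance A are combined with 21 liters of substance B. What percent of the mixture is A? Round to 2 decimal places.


Volume of A = 13 L
Volume of B = 21 L
Total volume = 13 + 21 = 34 L
Percentage of A = (13/34) * 100
= 38.24%

38.24


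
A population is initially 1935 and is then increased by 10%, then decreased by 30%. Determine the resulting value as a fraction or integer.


Start: 1935
Step 1: increase by 10% => multiply by 110/100
  1935 * 110/100 = 4257/2
Step 2: decrease by 30% => multiply by 70/100
  4257/2 * 70/100 = 29799/20
Final value = 29799/20

29799/20


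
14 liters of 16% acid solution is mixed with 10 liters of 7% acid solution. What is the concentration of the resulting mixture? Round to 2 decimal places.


Solute in mixture 1 = 16% of 14 L = 14*16/100 = 56/25 L
Solute in mixture 2 = 7% of 10 L = 10*7/100 = 7/10 L
Total solute = 56/25 + 7/10 = 147/50 L
Total volume = 14 + 10 = 24 L
Final concentration = 147/50/24 * 100 = 12.25%

12.25


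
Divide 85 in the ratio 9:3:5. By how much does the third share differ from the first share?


Total parts = 9 + 3 + 5 = 17
Value per part = 85 / 17 = 5
Shares: 9*5=45, 3*5=15, 5*5=25
Third share = 25, first share = 45
Difference = |25 - 45| = 20

20


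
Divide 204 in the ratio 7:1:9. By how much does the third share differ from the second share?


Total parts = 7 + 1 + 9 = 17
Value per part = 204 / 17 = 12
Shares: 7*12=84, 1*12=12, 9*12=108
Third share = 108, second share = 12
Difference = |108 - 12| = 96

96


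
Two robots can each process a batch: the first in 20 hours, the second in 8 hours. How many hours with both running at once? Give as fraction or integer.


Rate of A = 1/20 job per hour
Rate of B = 1/8 job per hour
Combined rate = 1/20 + 1/8
Find common denominator: (8 + 20)/(20*8) = 28/160
Combined rate = 7/40 job per hour
Time together = 1 / (7/40) = 40/7 hours

40/7


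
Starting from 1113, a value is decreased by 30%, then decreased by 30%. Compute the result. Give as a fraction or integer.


Start: 1113
Step 1: decrease by 30% => multiply by 70/100
  1113 * 70/100 = 7791/10
Step 2: decrease by 30% => multiply by 70/100
  7791/10 * 70/100 = 54537/100
Final value = 54537/100

54537/100


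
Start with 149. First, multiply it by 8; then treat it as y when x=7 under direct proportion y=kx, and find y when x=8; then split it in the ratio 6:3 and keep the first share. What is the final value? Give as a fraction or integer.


Start with 149.
Step 1: Multiply by 8: 149 * 8 = 1192
Step 2: Direct prop: k = (1192)/7; new y = k*8 = 1192*8/7 = 9536/7
Step 3: Split 6:3, first share = 9536/7 * 6/9 = 19072/21
Final result = 19072/21

19072/21


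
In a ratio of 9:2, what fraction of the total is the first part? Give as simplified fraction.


Total parts = 9 + 2 = 11
First part fraction = 9/11
Simplify: 9/11 = 9/11

9/11


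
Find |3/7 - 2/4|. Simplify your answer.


Simplify: 3/7 = 3/7 and 2/4 = 1/2
Find common denominator: LCD = 14
Convert: 6/14 and 7/14
Difference = |6 - 7|/14 = 1/14
Simplified = 1/14

1/14


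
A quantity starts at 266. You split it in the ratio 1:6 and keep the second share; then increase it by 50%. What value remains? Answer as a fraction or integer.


Start with 266.
Step 1: Split 1:6, second share = 266 * 6/7 = 228
Step 2: Increase by 50%: 228 * 150/100 = 342
Final result = 342

342


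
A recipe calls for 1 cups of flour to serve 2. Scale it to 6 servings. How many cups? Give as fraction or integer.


Original: 1 cups for 2 servings
Target servings = 6
Scaling factor = 6/2
New amount = 1 * 6/2
= 6/2
= 3 cups

3


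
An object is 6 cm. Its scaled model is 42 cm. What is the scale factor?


Original length = 6 cm
Scaled length = 42 cm
Scale factor = 42 / 6
= 7

7


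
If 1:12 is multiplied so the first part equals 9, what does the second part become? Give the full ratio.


Original ratio: 1:12
First term target: 9
Scale factor = 9 / 1 = 9
Multiply second term: 12 * 9 = 108
Equivalent ratio = 9:108

9:108


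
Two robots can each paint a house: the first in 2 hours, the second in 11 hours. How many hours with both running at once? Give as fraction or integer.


Rate of A = 1/2 job per hour
Rate of B = 1/11 job per hour
Combined rate = 1/2 + 1/11
Find common denominator: (11 + 2)/(2*11) = 13/22
Combined rate = 13/22 job per hour
Time together = 1 / (13/22) = 22/13 hours

22/13


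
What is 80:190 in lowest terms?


Find GCD(80, 190)
GCD = 10
Divide both by 10: 80/10 = 8, 190/10 = 19
Simplified ratio = 8:19

8:19


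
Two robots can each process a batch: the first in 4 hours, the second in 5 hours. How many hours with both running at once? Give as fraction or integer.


Rate of A = 1/4 job per hour
Rate of B = 1/5 job per hour
Combined rate = 1/4 + 1/5
Find common denominator: (5 + 4)/(4*5) = 9/20
Combined rate = 9/20 job per hour
Time together = 1 / (9/20) = 20/9 hours

20/9


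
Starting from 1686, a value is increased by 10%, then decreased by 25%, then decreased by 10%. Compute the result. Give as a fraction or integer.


Start: 1686
Step 1: increase by 10% => multiply by 110/100
  1686 * 110/100 = 9273/5
Step 2: decrease by 25% => multiply by 75/100
  9273/5 * 75/100 = 27819/20
Step 3: decrease by 10% => multiply by 90/100
  27819/20 * 90/100 = 250371/200
Final value = 250371/200

250371/200


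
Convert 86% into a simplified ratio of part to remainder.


Part = 86%, Remainder = 14%
Ratio = 86:14
GCD(86, 14) = 2
Simplify: 43:7 = 43:7

43:7


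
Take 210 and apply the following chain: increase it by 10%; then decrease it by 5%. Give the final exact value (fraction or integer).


Start with 210.
Step 1: Increase by 10%: 210 * 110/100 = 231
Step 2: Decrease by 5%: 231 * 95/100 = 4389/20
Final result = 4389/20

4389/20


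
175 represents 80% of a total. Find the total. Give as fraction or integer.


Given: 175 is 80% of the whole
Set up: 175 = 80/100 * whole
whole = 175 * 100 / 80
whole = 17500 / 80
whole = 875/4

875/4


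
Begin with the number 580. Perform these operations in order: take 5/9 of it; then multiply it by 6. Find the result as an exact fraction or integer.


Start with 580.
Step 1: Take 5/9: 580 * 5/9 = 2900/9
Step 2: Multiply by 6: 2900/9 * 6 = 5800/3
Final result = 5800/3

5800/3


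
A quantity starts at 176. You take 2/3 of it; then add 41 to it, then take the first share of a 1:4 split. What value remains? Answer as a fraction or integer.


Start with 176.
Step 1: Take 2/3: 176 * 2/3 = 352/3
Step 2: Add 41: 352/3+41=475/3; split 1:4 first = 475/3*1/5 = 95/3
Final result = 95/3

95/3


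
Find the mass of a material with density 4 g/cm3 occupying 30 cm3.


Using mass = density * volume
Density = 4 g/cm3
Volume = 30 cm3
Mass = 4 * 30
= 120 g

120


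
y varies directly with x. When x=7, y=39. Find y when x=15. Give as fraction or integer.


Direct proportion: y = kx
Find k: k = 39/7 = 39/7
Compute y at x=15: y = 39/7 * 15
y = 585/7

585/7


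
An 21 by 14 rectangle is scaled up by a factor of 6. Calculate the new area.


Original dimensions: 21 x 14
Enlargement factor = 6
New width = 21 * 6 = 126
New height = 14 * 6 = 84
New area = 126 * 84 = 10584

10584


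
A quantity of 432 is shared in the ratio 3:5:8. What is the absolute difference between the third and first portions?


Total parts = 3 + 5 + 8 = 16
Value per part = 432 / 16 = 27
Shares: 3*27=81, 5*27=135, 8*27=216
Third share = 216, first share = 81
Difference = |216 - 81| = 135

135


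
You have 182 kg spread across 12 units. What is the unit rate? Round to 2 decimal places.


Total kg = 182
Number of units = 12
Unit rate = 182 / 12
= 15.17 kg per unit

15.17


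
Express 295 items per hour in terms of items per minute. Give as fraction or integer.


Converting from per hour to per minute
Rate = 295 items per hour
Divide by 60: 295/60
= 59/12 items per minute

59/12


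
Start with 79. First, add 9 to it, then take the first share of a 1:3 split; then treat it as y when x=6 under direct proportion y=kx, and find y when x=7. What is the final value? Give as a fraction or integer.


Start with 79.
Step 1: Add 9: 79+9=88; split 1:3 first = 88*1/4 = 22
Step 2: Direct prop: k = (22)/6; new y = k*7 = 22*7/6 = 77/3
Final result = 77/3

77/3


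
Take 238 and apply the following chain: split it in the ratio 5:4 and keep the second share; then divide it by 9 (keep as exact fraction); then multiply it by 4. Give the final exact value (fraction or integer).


Start with 238.
Step 1: Split 5:4, second share = 238 * 4/9 = 952/9
Step 2: Divide by 9: 952/9 / 9 = 952/81
Step 3: Multiply by 4: 952/81 * 4 = 3808/81
Final result = 3808/81

3808/81


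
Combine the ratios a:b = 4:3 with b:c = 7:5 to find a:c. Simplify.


Given a:b = 4:3 and b:c = 7:5
Make b consistent. Multiply first ratio by 7: a:b = 28:21
Multiply second ratio by 3: b:c = 21:15
Now b = 21 in both, so a:b:c = 28:21:15
Therefore a:c = 28:15
Simplify by GCD: a:c = 28:15

28:15


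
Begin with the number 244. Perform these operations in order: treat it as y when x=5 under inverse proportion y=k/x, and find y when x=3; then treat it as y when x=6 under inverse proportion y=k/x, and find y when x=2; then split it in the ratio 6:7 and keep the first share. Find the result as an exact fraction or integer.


Start with 244.
Step 1: Inverse prop: k = (244)*5; new y = k/3 = 244*5/3 = 1220/3
Step 2: Inverse prop: k = (1220/3)*6; new y = k/2 = 1220/3*6/2 = 1220
Step 3: Split 6:7, first share = 1220 * 6/13 = 7320/13
Final result = 7320/13

7320/13


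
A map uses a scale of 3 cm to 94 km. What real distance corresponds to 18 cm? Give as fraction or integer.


Map scale: 3 cm = 94 km
Measured distance on map = 18 cm
Set up proportion: 18 * 94 / 3
= 1692 / 3
= 564 km

564


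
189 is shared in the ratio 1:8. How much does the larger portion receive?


Total parts = 1 + 8 = 9
Value per part = 189 / 9 = 21
First share = 1 * 21 = 21
Second share = 8 * 21 = 168
Larger share = 168

168


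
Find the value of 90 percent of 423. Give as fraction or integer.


Compute 90% of 423
Convert percentage: 90% = 90/100
Multiply: 423 * 90/100
= 38070/100
= 3807/10

3807/10


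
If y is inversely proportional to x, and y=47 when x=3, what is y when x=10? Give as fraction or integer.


Inverse proportion: y = k/x
Find k: k = 3 * 47 = 141
Compute y at x=10: y = 141/10
y = 141/10

141/10


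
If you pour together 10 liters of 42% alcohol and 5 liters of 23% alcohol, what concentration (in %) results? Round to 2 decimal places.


Solute in mixture 1 = 42% of 10 L = 10*42/100 = 21/5 L
Solute in mixture 2 = 23% of 5 L = 5*23/100 = 23/20 L
Total solute = 21/5 + 23/20 = 107/20 L
Total volume = 10 + 5 = 15 L
Final concentration = 107/20/15 * 100 = 35.67%

35.67


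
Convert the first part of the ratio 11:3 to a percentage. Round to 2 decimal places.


Total parts = 11 + 3 = 14
First part fraction = 11/14
Percentage = (11/14) * 100
= 0.785714 * 100
= 78.57%

78.57


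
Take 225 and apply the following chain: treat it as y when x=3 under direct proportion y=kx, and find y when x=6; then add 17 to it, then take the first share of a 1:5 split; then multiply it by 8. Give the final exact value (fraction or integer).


Start with 225.
Step 1: Direct prop: k = (225)/3; new y = k*6 = 225*6/3 = 450
Step 2: Add 17: 450+17=467; split 1:5 first = 467*1/6 = 467/6
Step 3: Multiply by 8: 467/6 * 8 = 1868/3
Final result = 1868/3

1868/3


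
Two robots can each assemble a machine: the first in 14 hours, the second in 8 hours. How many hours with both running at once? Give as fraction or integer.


Rate of A = 1/14 job per hour
Rate of B = 1/8 job per hour
Combined rate = 1/14 + 1/8
Find common denominator: (8 + 14)/(14*8) = 22/112
Combined rate = 11/56 job per hour
Time together = 1 / (11/56) = 56/11 hours

56/11


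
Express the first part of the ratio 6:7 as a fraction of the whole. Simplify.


Total parts = 6 + 7 = 13
First part fraction = 6/13
Simplify: 6/13 = 6/13

6/13


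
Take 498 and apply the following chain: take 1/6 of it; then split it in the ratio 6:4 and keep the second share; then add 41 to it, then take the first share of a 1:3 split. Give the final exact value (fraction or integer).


Start with 498.
Step 1: Take 1/6: 498 * 1/6 = 83
Step 2: Split 6:4, second share = 83 * 4/10 = 166/5
Step 3: Add 41: 166/5+41=371/5; split 1:3 first = 371/5*1/4 = 371/20
Final result = 371/20

371/20


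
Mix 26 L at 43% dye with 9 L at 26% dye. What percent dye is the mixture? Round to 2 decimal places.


Solute in mixture 1 = 43% of 26 L = 26*43/100 = 559/50 L
Solute in mixture 2 = 26% of 9 L = 9*26/100 = 117/50 L
Total solute = 559/50 + 117/50 = 338/25 L
Total volume = 26 + 9 = 35 L
Final concentration = 338/25/35 * 100 = 38.63%

38.63


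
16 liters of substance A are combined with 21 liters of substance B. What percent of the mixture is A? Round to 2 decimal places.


Volume of A = 16 L
Volume of B = 21 L
Total volume = 16 + 21 = 37 L
Percentage of A = (16/37) * 100
= 43.24%

43.24


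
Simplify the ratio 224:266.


Find GCD(224, 266)
GCD = 14
Divide both by 14: 224/14 = 16, 266/14 = 19
Simplified ratio = 16:19

16:19


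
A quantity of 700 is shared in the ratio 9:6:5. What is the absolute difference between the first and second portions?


Total parts = 9 + 6 + 5 = 20
Value per part = 700 / 20 = 35
Shares: 9*35=315, 6*35=210, 5*35=175
First share = 315, second share = 210
Difference = |315 - 210| = 105

105


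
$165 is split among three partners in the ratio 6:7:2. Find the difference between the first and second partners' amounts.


Total parts = 6 + 7 + 2 = 15
Value per part = 165 / 15 = 11
Shares: 6*11=66, 7*11=77, 2*11=22
First share = 66, second share = 77
Difference = |66 - 77| = 11

11


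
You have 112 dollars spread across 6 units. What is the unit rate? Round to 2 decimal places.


Total dollars = 112
Number of units = 6
Unit rate = 112 / 6
= 18.67 dollars per unit

18.67


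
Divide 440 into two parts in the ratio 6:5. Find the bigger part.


Total parts = 6 + 5 = 11
Value per part = 440 / 11 = 40
First share = 6 * 40 = 240
Second share = 5 * 40 = 200
Larger share = 240

240


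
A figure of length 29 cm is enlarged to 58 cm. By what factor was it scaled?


Original length = 29 cm
Scaled length = 58 cm
Scale factor = 58 / 29
= 2

2


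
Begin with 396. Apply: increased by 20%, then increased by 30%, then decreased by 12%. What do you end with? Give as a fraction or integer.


Start: 396
Step 1: increase by 20% => multiply by 120/100
  396 * 120/100 = 2376/5
Step 2: increase by 30% => multiply by 130/100
  2376/5 * 130/100 = 15444/25
Step 3: decrease by 12% => multiply by 88/100
  15444/25 * 88/100 = 339768/625
Final value = 339768/625

339768/625


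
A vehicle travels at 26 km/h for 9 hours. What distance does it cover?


Using distance = speed * time
Speed = 26 km/h
Time = 9 hours
Distance = 26 * 9
= 234 km

234


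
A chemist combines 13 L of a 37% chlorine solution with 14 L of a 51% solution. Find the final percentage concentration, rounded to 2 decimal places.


Solute in mixture 1 = 37% of 13 L = 13*37/100 = 481/100 L
Solute in mixture 2 = 51% of 14 L = 14*51/100 = 357/50 L
Total solute = 481/100 + 357/50 = 239/20 L
Total volume = 13 + 14 = 27 L
Final concentration = 239/20/27 * 100 = 44.26%

44.26


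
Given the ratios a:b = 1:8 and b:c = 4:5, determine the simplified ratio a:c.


Given a:b = 1:8 and b:c = 4:5
Make b consistent. Multiply first ratio by 4: a:b = 4:32
Multiply second ratio by 8: b:c = 32:40
Now b = 32 in both, so a:b:c = 4:32:40
Therefore a:c = 4:40
Simplify by GCD: a:c = 1:10

1:10


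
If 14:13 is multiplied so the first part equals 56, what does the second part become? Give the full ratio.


Original ratio: 14:13
First term target: 56
Scale factor = 56 / 14 = 4
Multiply second term: 13 * 4 = 52
Equivalent ratio = 56:52

56:52


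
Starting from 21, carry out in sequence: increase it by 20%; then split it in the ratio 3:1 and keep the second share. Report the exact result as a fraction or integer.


Start with 21.
Step 1: Increase by 20%: 21 * 120/100 = 126/5
Step 2: Split 3:1, second share = 126/5 * 1/4 = 63/10
Final result = 63/10

63/10


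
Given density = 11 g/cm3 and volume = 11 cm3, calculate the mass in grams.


Using mass = density * volume
Density = 11 g/cm3
Volume = 11 cm3
Mass = 11 * 11
= 121 g

121


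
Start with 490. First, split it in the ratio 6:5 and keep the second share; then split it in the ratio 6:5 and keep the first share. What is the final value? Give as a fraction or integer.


Start with 490.
Step 1: Split 6:5, second share = 490 * 5/11 = 2450/11
Step 2: Split 6:5, first share = 2450/11 * 6/11 = 14700/121
Final result = 14700/121

14700/121
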